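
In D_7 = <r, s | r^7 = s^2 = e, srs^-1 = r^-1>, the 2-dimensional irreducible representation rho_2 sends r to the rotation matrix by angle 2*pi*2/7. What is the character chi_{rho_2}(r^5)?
chi_{rho_2}(r^5) = 2*cos(2*pi*2*5/7) = -2*cos(pi/7)

Details: rho_2(r^5) is rotation by angle 2*pi*2*5/7, whose trace is 2*cos(2*pi*2*5/7) = -2*cos(pi/7).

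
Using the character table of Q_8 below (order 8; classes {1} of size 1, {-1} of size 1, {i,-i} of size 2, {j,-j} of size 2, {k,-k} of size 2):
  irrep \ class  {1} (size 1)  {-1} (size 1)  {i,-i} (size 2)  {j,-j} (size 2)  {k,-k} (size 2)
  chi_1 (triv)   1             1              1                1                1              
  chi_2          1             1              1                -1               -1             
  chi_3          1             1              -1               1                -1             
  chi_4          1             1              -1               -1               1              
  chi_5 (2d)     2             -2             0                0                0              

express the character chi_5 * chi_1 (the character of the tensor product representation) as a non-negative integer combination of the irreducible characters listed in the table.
chi_5 tensor chi_1 = chi_5 (all other irreducibles have multiplicity 0).

Why: The character of a tensor product is the pointwise product (chi_5 * chi_1)(C) = chi_5(C) * chi_1(C):
  {1}: (2)*(1), {-1}: (-2)*(1), {i,-i}: (0)*(1), {j,-j}: (0)*(1), {k,-k}: (0)*(1)
so (chi_5 * chi_1) takes values
  {1} -> 2, {-1} -> -2, {i,-i} -> 0, {j,-j} -> 0, {k,-k} -> 0.
Now take the inner product of this character with each irreducible chi from the table, <chi_5*chi_1, chi> = (1/8) sum_C |C| (chi_5*chi_1)(C) conj(chi(C)):
  <chi_5*chi_1, chi_1> = (1/8)[1*(2)*conj(1) + 1*(-2)*conj(1) + 2*(0)*conj(1) + 2*(0)*conj(1) + 2*(0)*conj(1)]
      = (1/8)[(2) + (-2) + (0) + (0) + (0)] = 0/8 = 0
  <chi_5*chi_1, chi_2> = (1/8)[1*(2)*conj(1) + 1*(-2)*conj(1) + 2*(0)*conj(1) + 2*(0)*conj(-1) + 2*(0)*conj(-1)]
      = (1/8)[(2) + (-2) + (0) + (0) + (0)] = 0/8 = 0
  <chi_5*chi_1, chi_3> = (1/8)[1*(2)*conj(1) + 1*(-2)*conj(1) + 2*(0)*conj(-1) + 2*(0)*conj(1) + 2*(0)*conj(-1)]
      = (1/8)[(2) + (-2) + (0) + (0) + (0)] = 0/8 = 0
  <chi_5*chi_1, chi_4> = (1/8)[1*(2)*conj(1) + 1*(-2)*conj(1) + 2*(0)*conj(-1) + 2*(0)*conj(-1) + 2*(0)*conj(1)]
      = (1/8)[(2) + (-2) + (0) + (0) + (0)] = 0/8 = 0
  <chi_5*chi_1, chi_5> = (1/8)[1*(2)*conj(2) + 1*(-2)*conj(-2) + 2*(0)*conj(0) + 2*(0)*conj(0) + 2*(0)*conj(0)]
      = (1/8)[(4) + (4) + (0) + (0) + (0)] = 8/8 = 1
Hence the multiplicities are chi_5: 1. Dimension check: dim(chi_5)*dim(chi_1) = 2*1 = 2 and sum (mult * dim) = 1*2 = 2.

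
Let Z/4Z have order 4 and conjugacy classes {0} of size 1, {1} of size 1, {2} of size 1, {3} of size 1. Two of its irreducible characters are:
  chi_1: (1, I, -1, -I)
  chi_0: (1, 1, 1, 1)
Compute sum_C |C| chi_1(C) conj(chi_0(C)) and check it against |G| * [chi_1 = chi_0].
Sum = 0; so <chi_1, chi_0> = 0 (distinct irreducibles are orthogonal).

Explanation: Compute term by term over conjugacy classes (|C| * chi_1(C) * conj(chi_0(C))):
  1*(1)*conj(1) + 1*(I)*conj(1) + 1*(-1)*conj(1) + 1*(-I)*conj(1)
  = (1) + (I) + (-1) + (-I)
  = 0.
(Exp terms are combined using exp(i*s)*conj(exp(i*t)) = exp(i*(s-t)), and sums of them are collapsed using the identity that for every m > 1 the m distinct m-th roots of unity sum to 0, e.g. 1 + exp(2*I*pi/3) + exp(-2*I*pi/3) = 0.)
Dividing by |G| = 4 gives 0/4 = 0, matching the row-orthogonality relation <chi_1, chi_0> = [chi_1 = chi_0].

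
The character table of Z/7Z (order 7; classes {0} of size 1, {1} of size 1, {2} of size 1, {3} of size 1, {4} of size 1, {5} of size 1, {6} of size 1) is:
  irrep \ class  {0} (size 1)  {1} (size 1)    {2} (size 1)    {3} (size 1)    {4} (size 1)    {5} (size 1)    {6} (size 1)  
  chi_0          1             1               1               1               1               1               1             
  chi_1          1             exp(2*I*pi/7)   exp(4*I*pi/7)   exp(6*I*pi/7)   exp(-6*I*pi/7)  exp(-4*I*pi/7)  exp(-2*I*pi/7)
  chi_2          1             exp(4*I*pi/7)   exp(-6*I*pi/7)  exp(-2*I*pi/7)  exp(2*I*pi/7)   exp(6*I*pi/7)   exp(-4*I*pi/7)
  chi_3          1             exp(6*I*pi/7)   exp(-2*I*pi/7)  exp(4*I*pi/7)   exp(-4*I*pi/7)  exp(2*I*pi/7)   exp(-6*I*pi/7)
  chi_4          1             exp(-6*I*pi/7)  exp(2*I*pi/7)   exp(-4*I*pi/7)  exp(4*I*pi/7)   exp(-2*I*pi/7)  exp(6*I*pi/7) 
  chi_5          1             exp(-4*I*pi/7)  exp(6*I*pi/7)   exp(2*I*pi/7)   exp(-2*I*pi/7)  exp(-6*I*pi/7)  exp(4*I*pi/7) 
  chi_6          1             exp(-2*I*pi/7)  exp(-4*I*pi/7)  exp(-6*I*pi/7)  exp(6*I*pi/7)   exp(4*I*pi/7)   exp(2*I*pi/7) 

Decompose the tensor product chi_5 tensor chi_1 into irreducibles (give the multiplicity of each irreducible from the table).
chi_5 tensor chi_1 = chi_6 (all other irreducibles have multiplicity 0).

Argument: The character of a tensor product is the pointwise product (chi_5 * chi_1)(C) = chi_5(C) * chi_1(C):
  {0}: (1)*(1), {1}: (exp(-4*I*pi/7))*(exp(2*I*pi/7)), {2}: (exp(6*I*pi/7))*(exp(4*I*pi/7)), {3}: (exp(2*I*pi/7))*(exp(6*I*pi/7)), {4}: (exp(-2*I*pi/7))*(exp(-6*I*pi/7)), {5}: (exp(-6*I*pi/7))*(exp(-4*I*pi/7)), {6}: (exp(4*I*pi/7))*(exp(-2*I*pi/7))
so (chi_5 * chi_1) takes values
  {0} -> 1, {1} -> exp(-2*I*pi/7), {2} -> exp(-4*I*pi/7), {3} -> exp(-6*I*pi/7), {4} -> exp(6*I*pi/7), {5} -> exp(4*I*pi/7), {6} -> exp(2*I*pi/7).
Now take the inner product of this character with each irreducible chi from the table, <chi_5*chi_1, chi> = (1/7) sum_C |C| (chi_5*chi_1)(C) conj(chi(C)):
  <chi_5*chi_1, chi_0> = (1/7)[1*(1)*conj(1) + 1*(exp(-2*I*pi/7))*conj(1) + 1*(exp(-4*I*pi/7))*conj(1) + 1*(exp(-6*I*pi/7))*conj(1) + 1*(exp(6*I*pi/7))*conj(1) + 1*(exp(4*I*pi/7))*conj(1) + 1*(exp(2*I*pi/7))*conj(1)]
      = (1/7)[(1) + (exp(-2*I*pi/7)) + (exp(-4*I*pi/7)) + (exp(-6*I*pi/7)) + (exp(6*I*pi/7)) + (exp(4*I*pi/7)) + (exp(2*I*pi/7))] = 0/7 = 0
  <chi_5*chi_1, chi_1> = (1/7)[1*(1)*conj(1) + 1*(exp(-2*I*pi/7))*conj(exp(2*I*pi/7)) + 1*(exp(-4*I*pi/7))*conj(exp(4*I*pi/7)) + 1*(exp(-6*I*pi/7))*conj(exp(6*I*pi/7)) + 1*(exp(6*I*pi/7))*conj(exp(-6*I*pi/7)) + 1*(exp(4*I*pi/7))*conj(exp(-4*I*pi/7)) + 1*(exp(2*I*pi/7))*conj(exp(-2*I*pi/7))]
      = (1/7)[(1) + (exp(-4*I*pi/7)) + (exp(6*I*pi/7)) + (exp(2*I*pi/7)) + (exp(-2*I*pi/7)) + (exp(-6*I*pi/7)) + (exp(4*I*pi/7))] = 0/7 = 0
  <chi_5*chi_1, chi_2> = (1/7)[1*(1)*conj(1) + 1*(exp(-2*I*pi/7))*conj(exp(4*I*pi/7)) + 1*(exp(-4*I*pi/7))*conj(exp(-6*I*pi/7)) + 1*(exp(-6*I*pi/7))*conj(exp(-2*I*pi/7)) + 1*(exp(6*I*pi/7))*conj(exp(2*I*pi/7)) + 1*(exp(4*I*pi/7))*conj(exp(6*I*pi/7)) + 1*(exp(2*I*pi/7))*conj(exp(-4*I*pi/7))]
      = (1/7)[(1) + (exp(-6*I*pi/7)) + (exp(2*I*pi/7)) + (exp(-4*I*pi/7)) + (exp(4*I*pi/7)) + (exp(-2*I*pi/7)) + (exp(6*I*pi/7))] = 0/7 = 0
  <chi_5*chi_1, chi_3> = (1/7)[1*(1)*conj(1) + 1*(exp(-2*I*pi/7))*conj(exp(6*I*pi/7)) + 1*(exp(-4*I*pi/7))*conj(exp(-2*I*pi/7)) + 1*(exp(-6*I*pi/7))*conj(exp(4*I*pi/7)) + 1*(exp(6*I*pi/7))*conj(exp(-4*I*pi/7)) + 1*(exp(4*I*pi/7))*conj(exp(2*I*pi/7)) + 1*(exp(2*I*pi/7))*conj(exp(-6*I*pi/7))]
      = (1/7)[(1) + (exp(6*I*pi/7)) + (exp(-2*I*pi/7)) + (exp(4*I*pi/7)) + (exp(-4*I*pi/7)) + (exp(2*I*pi/7)) + (exp(-6*I*pi/7))] = 0/7 = 0
  <chi_5*chi_1, chi_4> = (1/7)[1*(1)*conj(1) + 1*(exp(-2*I*pi/7))*conj(exp(-6*I*pi/7)) + 1*(exp(-4*I*pi/7))*conj(exp(2*I*pi/7)) + 1*(exp(-6*I*pi/7))*conj(exp(-4*I*pi/7)) + 1*(exp(6*I*pi/7))*conj(exp(4*I*pi/7)) + 1*(exp(4*I*pi/7))*conj(exp(-2*I*pi/7)) + 1*(exp(2*I*pi/7))*conj(exp(6*I*pi/7))]
      = (1/7)[(1) + (exp(4*I*pi/7)) + (exp(-6*I*pi/7)) + (exp(-2*I*pi/7)) + (exp(2*I*pi/7)) + (exp(6*I*pi/7)) + (exp(-4*I*pi/7))] = 0/7 = 0
  <chi_5*chi_1, chi_5> = (1/7)[1*(1)*conj(1) + 1*(exp(-2*I*pi/7))*conj(exp(-4*I*pi/7)) + 1*(exp(-4*I*pi/7))*conj(exp(6*I*pi/7)) + 1*(exp(-6*I*pi/7))*conj(exp(2*I*pi/7)) + 1*(exp(6*I*pi/7))*conj(exp(-2*I*pi/7)) + 1*(exp(4*I*pi/7))*conj(exp(-6*I*pi/7)) + 1*(exp(2*I*pi/7))*conj(exp(4*I*pi/7))]
      = (1/7)[(1) + (exp(2*I*pi/7)) + (exp(4*I*pi/7)) + (exp(6*I*pi/7)) + (exp(-6*I*pi/7)) + (exp(-4*I*pi/7)) + (exp(-2*I*pi/7))] = 0/7 = 0
  <chi_5*chi_1, chi_6> = (1/7)[1*(1)*conj(1) + 1*(exp(-2*I*pi/7))*conj(exp(-2*I*pi/7)) + 1*(exp(-4*I*pi/7))*conj(exp(-4*I*pi/7)) + 1*(exp(-6*I*pi/7))*conj(exp(-6*I*pi/7)) + 1*(exp(6*I*pi/7))*conj(exp(6*I*pi/7)) + 1*(exp(4*I*pi/7))*conj(exp(4*I*pi/7)) + 1*(exp(2*I*pi/7))*conj(exp(2*I*pi/7))]
      = (1/7)[(1) + (1) + (1) + (1) + (1) + (1) + (1)] = 7/7 = 1
(Exp terms are combined using exp(i*s)*conj(exp(i*t)) = exp(i*(s-t)), and sums of them are collapsed using the identity that for every m > 1 the m distinct m-th roots of unity sum to 0, e.g. 1 + exp(2*I*pi/3) + exp(-2*I*pi/3) = 0.)
Hence the multiplicities are chi_6: 1. Dimension check: dim(chi_5)*dim(chi_1) = 1*1 = 1 and sum (mult * dim) = 1*1 = 1.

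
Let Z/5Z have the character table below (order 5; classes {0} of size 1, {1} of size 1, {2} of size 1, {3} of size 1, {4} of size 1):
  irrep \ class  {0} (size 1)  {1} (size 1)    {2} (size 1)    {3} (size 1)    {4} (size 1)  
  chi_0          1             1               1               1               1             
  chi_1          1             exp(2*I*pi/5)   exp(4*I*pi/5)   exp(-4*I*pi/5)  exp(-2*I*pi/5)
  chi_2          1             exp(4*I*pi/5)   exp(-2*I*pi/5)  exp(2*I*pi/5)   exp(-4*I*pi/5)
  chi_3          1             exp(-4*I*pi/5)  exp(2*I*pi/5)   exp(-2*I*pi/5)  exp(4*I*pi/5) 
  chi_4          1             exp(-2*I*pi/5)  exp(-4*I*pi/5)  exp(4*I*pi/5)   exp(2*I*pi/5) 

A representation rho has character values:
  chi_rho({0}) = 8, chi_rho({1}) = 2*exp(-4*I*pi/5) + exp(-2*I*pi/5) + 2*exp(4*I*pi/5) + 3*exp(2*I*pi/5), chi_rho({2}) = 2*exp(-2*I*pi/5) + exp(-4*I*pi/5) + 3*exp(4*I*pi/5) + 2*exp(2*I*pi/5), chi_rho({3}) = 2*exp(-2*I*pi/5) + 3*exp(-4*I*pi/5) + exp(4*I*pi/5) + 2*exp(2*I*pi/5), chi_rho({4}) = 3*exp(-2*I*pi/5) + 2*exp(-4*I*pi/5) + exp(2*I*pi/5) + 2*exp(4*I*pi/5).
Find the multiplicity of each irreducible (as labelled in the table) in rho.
Multiplicities: chi_0: 0, chi_1: 3, chi_2: 2, chi_3: 2, chi_4: 1.

Working: Use <chi_rho, chi> = (1/|G|) sum_C |C| * chi_rho(C) * conj(chi(C)) with |G| = 5 for each irreducible chi in the table:
  <chi_rho, chi_0> = (1/5)[1*(8)*conj(1) + 1*(2*exp(-4*I*pi/5) + exp(-2*I*pi/5) + 2*exp(4*I*pi/5) + 3*exp(2*I*pi/5))*conj(1) + 1*(2*exp(-2*I*pi/5) + exp(-4*I*pi/5) + 3*exp(4*I*pi/5) + 2*exp(2*I*pi/5))*conj(1) + 1*(2*exp(-2*I*pi/5) + 3*exp(-4*I*pi/5) + exp(4*I*pi/5) + 2*exp(2*I*pi/5))*conj(1) + 1*(3*exp(-2*I*pi/5) + 2*exp(-4*I*pi/5) + exp(2*I*pi/5) + 2*exp(4*I*pi/5))*conj(1)]
      = (1/5)[(8) + (2*exp(-4*I*pi/5) + exp(-2*I*pi/5) + 2*exp(4*I*pi/5) + 3*exp(2*I*pi/5)) + (2*exp(-2*I*pi/5) + exp(-4*I*pi/5) + 3*exp(4*I*pi/5) + 2*exp(2*I*pi/5)) + (2*exp(-2*I*pi/5) + 3*exp(-4*I*pi/5) + exp(4*I*pi/5) + 2*exp(2*I*pi/5)) + (3*exp(-2*I*pi/5) + 2*exp(-4*I*pi/5) + exp(2*I*pi/5) + 2*exp(4*I*pi/5))] = 0/5 = 0
  <chi_rho, chi_1> = (1/5)[1*(8)*conj(1) + 1*(2*exp(-4*I*pi/5) + exp(-2*I*pi/5) + 2*exp(4*I*pi/5) + 3*exp(2*I*pi/5))*conj(exp(2*I*pi/5)) + 1*(2*exp(-2*I*pi/5) + exp(-4*I*pi/5) + 3*exp(4*I*pi/5) + 2*exp(2*I*pi/5))*conj(exp(4*I*pi/5)) + 1*(2*exp(-2*I*pi/5) + 3*exp(-4*I*pi/5) + exp(4*I*pi/5) + 2*exp(2*I*pi/5))*conj(exp(-4*I*pi/5)) + 1*(3*exp(-2*I*pi/5) + 2*exp(-4*I*pi/5) + exp(2*I*pi/5) + 2*exp(4*I*pi/5))*conj(exp(-2*I*pi/5))]
      = (1/5)[(8) + (3 + exp(-4*I*pi/5) + 2*exp(4*I*pi/5) + 2*exp(2*I*pi/5)) + (3 + 2*exp(-2*I*pi/5) + exp(2*I*pi/5) + 2*exp(4*I*pi/5)) + (3 + 2*exp(-4*I*pi/5) + exp(-2*I*pi/5) + 2*exp(2*I*pi/5)) + (3 + 2*exp(-2*I*pi/5) + 2*exp(-4*I*pi/5) + exp(4*I*pi/5))] = 15/5 = 3
  <chi_rho, chi_2> = (1/5)[1*(8)*conj(1) + 1*(2*exp(-4*I*pi/5) + exp(-2*I*pi/5) + 2*exp(4*I*pi/5) + 3*exp(2*I*pi/5))*conj(exp(4*I*pi/5)) + 1*(2*exp(-2*I*pi/5) + exp(-4*I*pi/5) + 3*exp(4*I*pi/5) + 2*exp(2*I*pi/5))*conj(exp(-2*I*pi/5)) + 1*(2*exp(-2*I*pi/5) + 3*exp(-4*I*pi/5) + exp(4*I*pi/5) + 2*exp(2*I*pi/5))*conj(exp(2*I*pi/5)) + 1*(3*exp(-2*I*pi/5) + 2*exp(-4*I*pi/5) + exp(2*I*pi/5) + 2*exp(4*I*pi/5))*conj(exp(-4*I*pi/5))]
      = (1/5)[(8) + (2 + 3*exp(-2*I*pi/5) + exp(4*I*pi/5) + 2*exp(2*I*pi/5)) + (2 + 3*exp(-4*I*pi/5) + exp(-2*I*pi/5) + 2*exp(4*I*pi/5)) + (2 + 2*exp(-4*I*pi/5) + exp(2*I*pi/5) + 3*exp(4*I*pi/5)) + (2 + 2*exp(-2*I*pi/5) + exp(-4*I*pi/5) + 3*exp(2*I*pi/5))] = 10/5 = 2
  <chi_rho, chi_3> = (1/5)[1*(8)*conj(1) + 1*(2*exp(-4*I*pi/5) + exp(-2*I*pi/5) + 2*exp(4*I*pi/5) + 3*exp(2*I*pi/5))*conj(exp(-4*I*pi/5)) + 1*(2*exp(-2*I*pi/5) + exp(-4*I*pi/5) + 3*exp(4*I*pi/5) + 2*exp(2*I*pi/5))*conj(exp(2*I*pi/5)) + 1*(2*exp(-2*I*pi/5) + 3*exp(-4*I*pi/5) + exp(4*I*pi/5) + 2*exp(2*I*pi/5))*conj(exp(-2*I*pi/5)) + 1*(3*exp(-2*I*pi/5) + 2*exp(-4*I*pi/5) + exp(2*I*pi/5) + 2*exp(4*I*pi/5))*conj(exp(4*I*pi/5))]
      = (1/5)[(8) + (2 + 2*exp(-2*I*pi/5) + 3*exp(-4*I*pi/5) + exp(2*I*pi/5)) + (2 + 2*exp(-4*I*pi/5) + exp(4*I*pi/5) + 3*exp(2*I*pi/5)) + (2 + 3*exp(-2*I*pi/5) + exp(-4*I*pi/5) + 2*exp(4*I*pi/5)) + (2 + exp(-2*I*pi/5) + 3*exp(4*I*pi/5) + 2*exp(2*I*pi/5))] = 10/5 = 2
  <chi_rho, chi_4> = (1/5)[1*(8)*conj(1) + 1*(2*exp(-4*I*pi/5) + exp(-2*I*pi/5) + 2*exp(4*I*pi/5) + 3*exp(2*I*pi/5))*conj(exp(-2*I*pi/5)) + 1*(2*exp(-2*I*pi/5) + exp(-4*I*pi/5) + 3*exp(4*I*pi/5) + 2*exp(2*I*pi/5))*conj(exp(-4*I*pi/5)) + 1*(2*exp(-2*I*pi/5) + 3*exp(-4*I*pi/5) + exp(4*I*pi/5) + 2*exp(2*I*pi/5))*conj(exp(4*I*pi/5)) + 1*(3*exp(-2*I*pi/5) + 2*exp(-4*I*pi/5) + exp(2*I*pi/5) + 2*exp(4*I*pi/5))*conj(exp(2*I*pi/5))]
      = (1/5)[(8) + (1 + 2*exp(-2*I*pi/5) + 2*exp(-4*I*pi/5) + 3*exp(4*I*pi/5)) + (1 + 3*exp(-2*I*pi/5) + 2*exp(-4*I*pi/5) + 2*exp(2*I*pi/5)) + (1 + 2*exp(-2*I*pi/5) + 2*exp(4*I*pi/5) + 3*exp(2*I*pi/5)) + (1 + 3*exp(-4*I*pi/5) + 2*exp(4*I*pi/5) + 2*exp(2*I*pi/5))] = 5/5 = 1
(Exp terms are combined using exp(i*s)*conj(exp(i*t)) = exp(i*(s-t)), and sums of them are collapsed using the identity that for every m > 1 the m distinct m-th roots of unity sum to 0, e.g. 1 + exp(2*I*pi/3) + exp(-2*I*pi/3) = 0.)
Dimension check: dim(rho) = sum (mult * dim) = 0*1 + 3*1 + 2*1 + 2*1 + 1*1 = 8 = chi_rho(e) = 8.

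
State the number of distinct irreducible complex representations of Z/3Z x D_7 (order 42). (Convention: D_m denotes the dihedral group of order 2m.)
15

The number of irreducible complex representations of a finite group equals its number of conjugacy classes. For a direct product, #classes(G x H) = #classes(G) * #classes(H). Z/3Z has 3 classes (abelian), D_7 has 5 classes, so 3 * 5 = 15, so Z/3Z x D_7 (order 42) has exactly 15 irreducible complex representations.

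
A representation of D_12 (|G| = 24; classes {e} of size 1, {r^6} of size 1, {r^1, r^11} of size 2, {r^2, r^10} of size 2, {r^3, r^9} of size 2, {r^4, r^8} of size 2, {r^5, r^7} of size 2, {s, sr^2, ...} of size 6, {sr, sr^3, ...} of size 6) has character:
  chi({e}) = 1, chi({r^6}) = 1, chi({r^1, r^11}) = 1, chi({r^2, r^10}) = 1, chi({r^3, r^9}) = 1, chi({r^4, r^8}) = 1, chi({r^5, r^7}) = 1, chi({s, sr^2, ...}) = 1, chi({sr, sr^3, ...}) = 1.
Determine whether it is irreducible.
Irreducible: <chi, chi> = 1.

Proof sketch: <chi, chi> = (1/|G|) sum_C |C| * |chi(C)|^2 = (1/24)[1*|1|^2 + 1*|1|^2 + 2*|1|^2 + 2*|1|^2 + 2*|1|^2 + 2*|1|^2 + 2*|1|^2 + 6*|1|^2 + 6*|1|^2]
  = (1/24)[(1) + (1) + (2) + (2) + (2) + (2) + (2) + (6) + (6)] = 24/24 = 1.
A character is irreducible iff <chi, chi> = 1, so this representation is irreducible.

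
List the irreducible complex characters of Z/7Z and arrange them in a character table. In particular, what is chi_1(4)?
Character table of Z/7Z (irreps indexed chi_0,...,chi_6 with chi_k(m) = zeta_7^(k*m), zeta_7 = exp(2*pi*i/7)):
  irrep \ class  {0} (size 1)  {1} (size 1)    {2} (size 1)    {3} (size 1)    {4} (size 1)    {5} (size 1)    {6} (size 1)  
  chi_0          1             1               1               1               1               1               1             
  chi_1          1             exp(2*I*pi/7)   exp(4*I*pi/7)   exp(6*I*pi/7)   exp(-6*I*pi/7)  exp(-4*I*pi/7)  exp(-2*I*pi/7)
  chi_2          1             exp(4*I*pi/7)   exp(-6*I*pi/7)  exp(-2*I*pi/7)  exp(2*I*pi/7)   exp(6*I*pi/7)   exp(-4*I*pi/7)
  chi_3          1             exp(6*I*pi/7)   exp(-2*I*pi/7)  exp(4*I*pi/7)   exp(-4*I*pi/7)  exp(2*I*pi/7)   exp(-6*I*pi/7)
  chi_4          1             exp(-6*I*pi/7)  exp(2*I*pi/7)   exp(-4*I*pi/7)  exp(4*I*pi/7)   exp(-2*I*pi/7)  exp(6*I*pi/7) 
  chi_5          1             exp(-4*I*pi/7)  exp(6*I*pi/7)   exp(2*I*pi/7)   exp(-2*I*pi/7)  exp(-6*I*pi/7)  exp(4*I*pi/7) 
  chi_6          1             exp(-2*I*pi/7)  exp(-4*I*pi/7)  exp(-6*I*pi/7)  exp(6*I*pi/7)   exp(4*I*pi/7)   exp(2*I*pi/7) 

Spot check: chi_1(4) = zeta_7^(1*4) = zeta_7^4 = exp(-6*I*pi/7).

Why: Z/7Z is abelian, so all 7 irreducible complex representations are 1-dimensional. They are given by chi_k(m) = zeta_7^(k*m) for k = 0,...,6. Row orthogonality: sum_m chi_k(m) conj(chi_l(m)) = 7 * [k = l].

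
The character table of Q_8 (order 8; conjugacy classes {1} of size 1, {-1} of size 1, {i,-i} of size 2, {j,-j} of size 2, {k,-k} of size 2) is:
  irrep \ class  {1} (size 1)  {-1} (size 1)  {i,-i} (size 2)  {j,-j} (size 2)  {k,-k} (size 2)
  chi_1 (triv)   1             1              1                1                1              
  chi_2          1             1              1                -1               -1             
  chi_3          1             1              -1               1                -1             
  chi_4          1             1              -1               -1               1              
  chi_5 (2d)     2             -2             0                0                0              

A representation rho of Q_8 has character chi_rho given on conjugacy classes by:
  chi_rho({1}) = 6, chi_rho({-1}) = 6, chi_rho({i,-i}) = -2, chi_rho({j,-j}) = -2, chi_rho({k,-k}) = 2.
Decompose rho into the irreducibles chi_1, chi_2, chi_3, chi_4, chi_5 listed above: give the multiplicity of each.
Multiplicities: chi_1: 1, chi_2: 1, chi_3: 1, chi_4: 3, chi_5: 0.

Explanation: Use <chi_rho, chi> = (1/|G|) sum_C |C| * chi_rho(C) * conj(chi(C)) with |G| = 8 for each irreducible chi in the table:
  <chi_rho, chi_1> = (1/8)[1*(6)*conj(1) + 1*(6)*conj(1) + 2*(-2)*conj(1) + 2*(-2)*conj(1) + 2*(2)*conj(1)]
      = (1/8)[(6) + (6) + (-4) + (-4) + (4)] = 8/8 = 1
  <chi_rho, chi_2> = (1/8)[1*(6)*conj(1) + 1*(6)*conj(1) + 2*(-2)*conj(1) + 2*(-2)*conj(-1) + 2*(2)*conj(-1)]
      = (1/8)[(6) + (6) + (-4) + (4) + (-4)] = 8/8 = 1
  <chi_rho, chi_3> = (1/8)[1*(6)*conj(1) + 1*(6)*conj(1) + 2*(-2)*conj(-1) + 2*(-2)*conj(1) + 2*(2)*conj(-1)]
      = (1/8)[(6) + (6) + (4) + (-4) + (-4)] = 8/8 = 1
  <chi_rho, chi_4> = (1/8)[1*(6)*conj(1) + 1*(6)*conj(1) + 2*(-2)*conj(-1) + 2*(-2)*conj(-1) + 2*(2)*conj(1)]
      = (1/8)[(6) + (6) + (4) + (4) + (4)] = 24/8 = 3
  <chi_rho, chi_5> = (1/8)[1*(6)*conj(2) + 1*(6)*conj(-2) + 2*(-2)*conj(0) + 2*(-2)*conj(0) + 2*(2)*conj(0)]
      = (1/8)[(12) + (-12) + (0) + (0) + (0)] = 0/8 = 0
Dimension check: dim(rho) = sum (mult * dim) = 1*1 + 1*1 + 1*1 + 3*1 + 0*2 = 6 = chi_rho(e) = 6.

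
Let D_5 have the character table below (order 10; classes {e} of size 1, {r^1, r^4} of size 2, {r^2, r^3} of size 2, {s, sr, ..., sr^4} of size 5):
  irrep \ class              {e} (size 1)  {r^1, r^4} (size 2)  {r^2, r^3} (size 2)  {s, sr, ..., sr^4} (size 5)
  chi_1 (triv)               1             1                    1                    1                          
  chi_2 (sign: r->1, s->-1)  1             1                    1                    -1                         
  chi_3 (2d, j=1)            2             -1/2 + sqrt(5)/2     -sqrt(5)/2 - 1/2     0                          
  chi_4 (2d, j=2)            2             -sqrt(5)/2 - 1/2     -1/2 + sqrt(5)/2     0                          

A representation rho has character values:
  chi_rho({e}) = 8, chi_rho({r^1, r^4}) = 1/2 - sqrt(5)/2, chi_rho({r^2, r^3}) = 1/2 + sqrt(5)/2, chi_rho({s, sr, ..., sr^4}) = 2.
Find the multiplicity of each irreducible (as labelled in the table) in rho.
Multiplicities: chi_1: 2, chi_2: 0, chi_3: 1, chi_4: 2.

Working: Use <chi_rho, chi> = (1/|G|) sum_C |C| * chi_rho(C) * conj(chi(C)) with |G| = 10 for each irreducible chi in the table:
  <chi_rho, chi_1> = (1/10)[1*(8)*conj(1) + 2*(1/2 - sqrt(5)/2)*conj(1) + 2*(1/2 + sqrt(5)/2)*conj(1) + 5*(2)*conj(1)]
      = (1/10)[(8) + (1 - sqrt(5)) + (1 + sqrt(5)) + (10)] = 20/10 = 2
  <chi_rho, chi_2> = (1/10)[1*(8)*conj(1) + 2*(1/2 - sqrt(5)/2)*conj(1) + 2*(1/2 + sqrt(5)/2)*conj(1) + 5*(2)*conj(-1)]
      = (1/10)[(8) + (1 - sqrt(5)) + (1 + sqrt(5)) + (-10)] = 0/10 = 0
  <chi_rho, chi_3> = (1/10)[1*(8)*conj(2) + 2*(1/2 - sqrt(5)/2)*conj(-1/2 + sqrt(5)/2) + 2*(1/2 + sqrt(5)/2)*conj(-sqrt(5)/2 - 1/2) + 5*(2)*conj(0)]
      = (1/10)[(16) + (-3 + sqrt(5)) + (-3 - sqrt(5)) + (0)] = 10/10 = 1
  <chi_rho, chi_4> = (1/10)[1*(8)*conj(2) + 2*(1/2 - sqrt(5)/2)*conj(-sqrt(5)/2 - 1/2) + 2*(1/2 + sqrt(5)/2)*conj(-1/2 + sqrt(5)/2) + 5*(2)*conj(0)]
      = (1/10)[(16) + (2) + (2) + (0)] = 20/10 = 2
Dimension check: dim(rho) = sum (mult * dim) = 2*1 + 0*1 + 1*2 + 2*2 = 8 = chi_rho(e) = 8.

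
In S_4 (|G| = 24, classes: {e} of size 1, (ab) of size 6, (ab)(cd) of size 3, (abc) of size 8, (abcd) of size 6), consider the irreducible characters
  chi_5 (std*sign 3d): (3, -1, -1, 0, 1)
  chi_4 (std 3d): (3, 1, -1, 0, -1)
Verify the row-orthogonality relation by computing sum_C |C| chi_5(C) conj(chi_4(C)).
Sum = 0; so <chi_5, chi_4> = 0 (distinct irreducibles are orthogonal).

Why: Compute term by term over conjugacy classes (|C| * chi_5(C) * conj(chi_4(C))):
  1*(3)*conj(3) + 6*(-1)*conj(1) + 3*(-1)*conj(-1) + 8*(0)*conj(0) + 6*(1)*conj(-1)
  = (9) + (-6) + (3) + (0) + (-6)
  = 0.
Dividing by |G| = 24 gives 0/24 = 0, matching the row-orthogonality relation <chi_5, chi_4> = [chi_5 = chi_4].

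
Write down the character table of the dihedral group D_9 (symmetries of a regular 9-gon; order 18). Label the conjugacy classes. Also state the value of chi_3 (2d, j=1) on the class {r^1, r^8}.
Conjugacy classes: {e} of size 1, {r^1, r^8} of size 2, {r^2, r^7} of size 2, {r^3, r^6} of size 2, {r^4, r^5} of size 2, {s, sr, ..., sr^8} of size 9.
Character table:
  irrep \ class              {e} (size 1)  {r^1, r^8} (size 2)  {r^2, r^7} (size 2)  {r^3, r^6} (size 2)  {r^4, r^5} (size 2)  {s, sr, ..., sr^8} (size 9)
  chi_1 (triv)               1             1                    1                    1                    1                    1                          
  chi_2 (sign: r->1, s->-1)  1             1                    1                    1                    1                    -1                         
  chi_3 (2d, j=1)            2             2*cos(2*pi/9)        2*cos(4*pi/9)        -1                   -2*cos(pi/9)         0                          
  chi_4 (2d, j=2)            2             2*cos(4*pi/9)        -2*cos(pi/9)         -1                   2*cos(2*pi/9)        0                          
  chi_5 (2d, j=3)            2             -1                   -1                   2                    -1                   0                          
  chi_6 (2d, j=4)            2             -2*cos(pi/9)         2*cos(2*pi/9)        -1                   2*cos(4*pi/9)        0                          

Spot check: chi_3 (2d, j=1) on {r^1, r^8} = 2*cos(2*pi/9).

Argument: D_9 has order 2*9 = 18 with 6 conjugacy classes, hence 6 irreducibles. Sum of squared dims 1 + 1 + 4 + 4 + 4 + 4 = 18 = |G|. Linear characters come from the abelianisation; the 2-dimensional irreps have character r^k -> 2*cos(2*pi*j*k/9), reflections -> 0.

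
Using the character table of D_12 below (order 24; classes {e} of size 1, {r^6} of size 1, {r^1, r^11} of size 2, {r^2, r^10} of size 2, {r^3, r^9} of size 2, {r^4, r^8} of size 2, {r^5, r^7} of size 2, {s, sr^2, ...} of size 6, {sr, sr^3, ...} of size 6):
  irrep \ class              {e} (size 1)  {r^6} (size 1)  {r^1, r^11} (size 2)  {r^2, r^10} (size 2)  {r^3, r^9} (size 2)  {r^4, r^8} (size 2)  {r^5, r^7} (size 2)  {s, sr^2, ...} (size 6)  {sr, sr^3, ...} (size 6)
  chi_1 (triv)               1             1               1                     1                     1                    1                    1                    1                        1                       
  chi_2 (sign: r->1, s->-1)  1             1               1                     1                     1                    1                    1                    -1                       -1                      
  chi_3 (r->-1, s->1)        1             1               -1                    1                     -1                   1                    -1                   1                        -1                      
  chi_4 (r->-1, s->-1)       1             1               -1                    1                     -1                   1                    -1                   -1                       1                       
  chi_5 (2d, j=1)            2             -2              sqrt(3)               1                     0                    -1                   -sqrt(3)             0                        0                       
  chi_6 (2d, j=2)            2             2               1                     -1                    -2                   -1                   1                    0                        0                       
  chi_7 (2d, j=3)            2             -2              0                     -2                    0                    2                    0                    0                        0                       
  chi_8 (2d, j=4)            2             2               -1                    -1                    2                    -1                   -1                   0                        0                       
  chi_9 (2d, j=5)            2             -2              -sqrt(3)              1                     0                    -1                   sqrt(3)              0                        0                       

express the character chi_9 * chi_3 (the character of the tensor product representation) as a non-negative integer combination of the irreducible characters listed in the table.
chi_9 tensor chi_3 = chi_5 (all other irreducibles have multiplicity 0).

Derivation: The character of a tensor product is the pointwise product (chi_9 * chi_3)(C) = chi_9(C) * chi_3(C):
  {e}: (2)*(1), {r^6}: (-2)*(1), {r^1, r^11}: (-sqrt(3))*(-1), {r^2, r^10}: (1)*(1), {r^3, r^9}: (0)*(-1), {r^4, r^8}: (-1)*(1), {r^5, r^7}: (sqrt(3))*(-1), {s, sr^2, ...}: (0)*(1), {sr, sr^3, ...}: (0)*(-1)
so (chi_9 * chi_3) takes values
  {e} -> 2, {r^6} -> -2, {r^1, r^11} -> sqrt(3), {r^2, r^10} -> 1, {r^3, r^9} -> 0, {r^4, r^8} -> -1, {r^5, r^7} -> -sqrt(3), {s, sr^2, ...} -> 0, {sr, sr^3, ...} -> 0.
Now take the inner product of this character with each irreducible chi from the table, <chi_9*chi_3, chi> = (1/24) sum_C |C| (chi_9*chi_3)(C) conj(chi(C)):
  <chi_9*chi_3, chi_1> = (1/24)[1*(2)*conj(1) + 1*(-2)*conj(1) + 2*(sqrt(3))*conj(1) + 2*(1)*conj(1) + 2*(0)*conj(1) + 2*(-1)*conj(1) + 2*(-sqrt(3))*conj(1) + 6*(0)*conj(1) + 6*(0)*conj(1)]
      = (1/24)[(2) + (-2) + (2*sqrt(3)) + (2) + (0) + (-2) + (-2*sqrt(3)) + (0) + (0)] = 0/24 = 0
  <chi_9*chi_3, chi_2> = (1/24)[1*(2)*conj(1) + 1*(-2)*conj(1) + 2*(sqrt(3))*conj(1) + 2*(1)*conj(1) + 2*(0)*conj(1) + 2*(-1)*conj(1) + 2*(-sqrt(3))*conj(1) + 6*(0)*conj(-1) + 6*(0)*conj(-1)]
      = (1/24)[(2) + (-2) + (2*sqrt(3)) + (2) + (0) + (-2) + (-2*sqrt(3)) + (0) + (0)] = 0/24 = 0
  <chi_9*chi_3, chi_3> = (1/24)[1*(2)*conj(1) + 1*(-2)*conj(1) + 2*(sqrt(3))*conj(-1) + 2*(1)*conj(1) + 2*(0)*conj(-1) + 2*(-1)*conj(1) + 2*(-sqrt(3))*conj(-1) + 6*(0)*conj(1) + 6*(0)*conj(-1)]
      = (1/24)[(2) + (-2) + (-2*sqrt(3)) + (2) + (0) + (-2) + (2*sqrt(3)) + (0) + (0)] = 0/24 = 0
  <chi_9*chi_3, chi_4> = (1/24)[1*(2)*conj(1) + 1*(-2)*conj(1) + 2*(sqrt(3))*conj(-1) + 2*(1)*conj(1) + 2*(0)*conj(-1) + 2*(-1)*conj(1) + 2*(-sqrt(3))*conj(-1) + 6*(0)*conj(-1) + 6*(0)*conj(1)]
      = (1/24)[(2) + (-2) + (-2*sqrt(3)) + (2) + (0) + (-2) + (2*sqrt(3)) + (0) + (0)] = 0/24 = 0
  <chi_9*chi_3, chi_5> = (1/24)[1*(2)*conj(2) + 1*(-2)*conj(-2) + 2*(sqrt(3))*conj(sqrt(3)) + 2*(1)*conj(1) + 2*(0)*conj(0) + 2*(-1)*conj(-1) + 2*(-sqrt(3))*conj(-sqrt(3)) + 6*(0)*conj(0) + 6*(0)*conj(0)]
      = (1/24)[(4) + (4) + (6) + (2) + (0) + (2) + (6) + (0) + (0)] = 24/24 = 1
  <chi_9*chi_3, chi_6> = (1/24)[1*(2)*conj(2) + 1*(-2)*conj(2) + 2*(sqrt(3))*conj(1) + 2*(1)*conj(-1) + 2*(0)*conj(-2) + 2*(-1)*conj(-1) + 2*(-sqrt(3))*conj(1) + 6*(0)*conj(0) + 6*(0)*conj(0)]
      = (1/24)[(4) + (-4) + (2*sqrt(3)) + (-2) + (0) + (2) + (-2*sqrt(3)) + (0) + (0)] = 0/24 = 0
  <chi_9*chi_3, chi_7> = (1/24)[1*(2)*conj(2) + 1*(-2)*conj(-2) + 2*(sqrt(3))*conj(0) + 2*(1)*conj(-2) + 2*(0)*conj(0) + 2*(-1)*conj(2) + 2*(-sqrt(3))*conj(0) + 6*(0)*conj(0) + 6*(0)*conj(0)]
      = (1/24)[(4) + (4) + (0) + (-4) + (0) + (-4) + (0) + (0) + (0)] = 0/24 = 0
  <chi_9*chi_3, chi_8> = (1/24)[1*(2)*conj(2) + 1*(-2)*conj(2) + 2*(sqrt(3))*conj(-1) + 2*(1)*conj(-1) + 2*(0)*conj(2) + 2*(-1)*conj(-1) + 2*(-sqrt(3))*conj(-1) + 6*(0)*conj(0) + 6*(0)*conj(0)]
      = (1/24)[(4) + (-4) + (-2*sqrt(3)) + (-2) + (0) + (2) + (2*sqrt(3)) + (0) + (0)] = 0/24 = 0
  <chi_9*chi_3, chi_9> = (1/24)[1*(2)*conj(2) + 1*(-2)*conj(-2) + 2*(sqrt(3))*conj(-sqrt(3)) + 2*(1)*conj(1) + 2*(0)*conj(0) + 2*(-1)*conj(-1) + 2*(-sqrt(3))*conj(sqrt(3)) + 6*(0)*conj(0) + 6*(0)*conj(0)]
      = (1/24)[(4) + (4) + (-6) + (2) + (0) + (2) + (-6) + (0) + (0)] = 0/24 = 0
Hence the multiplicities are chi_5: 1. Dimension check: dim(chi_9)*dim(chi_3) = 2*1 = 2 and sum (mult * dim) = 1*2 = 2.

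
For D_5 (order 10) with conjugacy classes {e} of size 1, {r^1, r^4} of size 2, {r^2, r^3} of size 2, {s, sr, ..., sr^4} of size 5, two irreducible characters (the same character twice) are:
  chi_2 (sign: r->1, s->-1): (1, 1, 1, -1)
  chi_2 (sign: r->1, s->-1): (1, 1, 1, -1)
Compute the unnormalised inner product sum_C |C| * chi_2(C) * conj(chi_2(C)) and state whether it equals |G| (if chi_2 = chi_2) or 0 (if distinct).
Sum = 10 = |G| = 10; so <chi_2, chi_2> = 1 (norm-1 confirms irreducibility).

Working: Compute term by term over conjugacy classes (|C| * chi_2(C) * conj(chi_2(C))):
  1*(1)*conj(1) + 2*(1)*conj(1) + 2*(1)*conj(1) + 5*(-1)*conj(-1)
  = (1) + (2) + (2) + (5)
  = 10.
Dividing by |G| = 10 gives 10/10 = 1, matching the row-orthogonality relation <chi_2, chi_2> = [chi_2 = chi_2].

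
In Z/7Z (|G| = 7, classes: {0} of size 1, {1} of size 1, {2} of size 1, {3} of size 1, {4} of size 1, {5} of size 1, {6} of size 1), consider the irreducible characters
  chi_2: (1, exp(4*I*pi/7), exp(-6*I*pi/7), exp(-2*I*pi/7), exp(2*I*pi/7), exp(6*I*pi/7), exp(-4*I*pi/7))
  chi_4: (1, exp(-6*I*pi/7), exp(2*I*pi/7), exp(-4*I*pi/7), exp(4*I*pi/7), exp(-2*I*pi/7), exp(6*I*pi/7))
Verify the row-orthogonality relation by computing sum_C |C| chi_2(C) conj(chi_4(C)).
Sum = 0; so <chi_2, chi_4> = 0 (distinct irreducibles are orthogonal).

Proof sketch: Compute term by term over conjugacy classes (|C| * chi_2(C) * conj(chi_4(C))):
  1*(1)*conj(1) + 1*(exp(4*I*pi/7))*conj(exp(-6*I*pi/7)) + 1*(exp(-6*I*pi/7))*conj(exp(2*I*pi/7)) + 1*(exp(-2*I*pi/7))*conj(exp(-4*I*pi/7)) + 1*(exp(2*I*pi/7))*conj(exp(4*I*pi/7)) + 1*(exp(6*I*pi/7))*conj(exp(-2*I*pi/7)) + 1*(exp(-4*I*pi/7))*conj(exp(6*I*pi/7))
  = (1) + (exp(-4*I*pi/7)) + (exp(6*I*pi/7)) + (exp(2*I*pi/7)) + (exp(-2*I*pi/7)) + (exp(-6*I*pi/7)) + (exp(4*I*pi/7))
  = 0.
(Exp terms are combined using exp(i*s)*conj(exp(i*t)) = exp(i*(s-t)), and sums of them are collapsed using the identity that for every m > 1 the m distinct m-th roots of unity sum to 0, e.g. 1 + exp(2*I*pi/3) + exp(-2*I*pi/3) = 0.)
Dividing by |G| = 7 gives 0/7 = 0, matching the row-orthogonality relation <chi_2, chi_4> = [chi_2 = chi_4].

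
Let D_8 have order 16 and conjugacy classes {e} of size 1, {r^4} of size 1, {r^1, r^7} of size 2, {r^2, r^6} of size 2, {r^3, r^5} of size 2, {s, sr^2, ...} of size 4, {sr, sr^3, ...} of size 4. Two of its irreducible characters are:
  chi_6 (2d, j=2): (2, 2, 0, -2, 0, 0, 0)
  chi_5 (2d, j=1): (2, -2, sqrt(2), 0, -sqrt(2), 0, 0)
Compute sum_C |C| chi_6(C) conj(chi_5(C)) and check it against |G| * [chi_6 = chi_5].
Sum = 0; so <chi_6, chi_5> = 0 (distinct irreducibles are orthogonal).

Derivation: Compute term by term over conjugacy classes (|C| * chi_6(C) * conj(chi_5(C))):
  1*(2)*conj(2) + 1*(2)*conj(-2) + 2*(0)*conj(sqrt(2)) + 2*(-2)*conj(0) + 2*(0)*conj(-sqrt(2)) + 4*(0)*conj(0) + 4*(0)*conj(0)
  = (4) + (-4) + (0) + (0) + (0) + (0) + (0)
  = 0.
Dividing by |G| = 16 gives 0/16 = 0, matching the row-orthogonality relation <chi_6, chi_5> = [chi_6 = chi_5].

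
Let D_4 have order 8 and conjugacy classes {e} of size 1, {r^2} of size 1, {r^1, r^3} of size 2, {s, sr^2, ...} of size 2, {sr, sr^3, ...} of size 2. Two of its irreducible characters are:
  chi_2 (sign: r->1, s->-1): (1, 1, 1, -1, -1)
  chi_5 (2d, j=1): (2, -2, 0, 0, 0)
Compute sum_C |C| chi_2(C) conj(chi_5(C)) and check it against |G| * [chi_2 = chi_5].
Sum = 0; so <chi_2, chi_5> = 0 (distinct irreducibles are orthogonal).

Proof sketch: Compute term by term over conjugacy classes (|C| * chi_2(C) * conj(chi_5(C))):
  1*(1)*conj(2) + 1*(1)*conj(-2) + 2*(1)*conj(0) + 2*(-1)*conj(0) + 2*(-1)*conj(0)
  = (2) + (-2) + (0) + (0) + (0)
  = 0.
Dividing by |G| = 8 gives 0/8 = 0, matching the row-orthogonality relation <chi_2, chi_5> = [chi_2 = chi_5].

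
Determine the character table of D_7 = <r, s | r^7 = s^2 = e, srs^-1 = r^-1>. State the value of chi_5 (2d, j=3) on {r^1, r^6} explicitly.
Conjugacy classes: {e} of size 1, {r^1, r^6} of size 2, {r^2, r^5} of size 2, {r^3, r^4} of size 2, {s, sr, ..., sr^6} of size 7.
Character table:
  irrep \ class              {e} (size 1)  {r^1, r^6} (size 2)  {r^2, r^5} (size 2)  {r^3, r^4} (size 2)  {s, sr, ..., sr^6} (size 7)
  chi_1 (triv)               1             1                    1                    1                    1                          
  chi_2 (sign: r->1, s->-1)  1             1                    1                    1                    -1                         
  chi_3 (2d, j=1)            2             2*cos(2*pi/7)        -2*cos(3*pi/7)       -2*cos(pi/7)         0                          
  chi_4 (2d, j=2)            2             -2*cos(3*pi/7)       -2*cos(pi/7)         2*cos(2*pi/7)        0                          
  chi_5 (2d, j=3)            2             -2*cos(pi/7)         2*cos(2*pi/7)        -2*cos(3*pi/7)       0                          

Spot check: chi_5 (2d, j=3) on {r^1, r^6} = -2*cos(pi/7).

Solution. D_7 has order 2*7 = 14 with 5 conjugacy classes, hence 5 irreducibles. Sum of squared dims 1 + 1 + 4 + 4 + 4 = 14 = |G|. Linear characters come from the abelianisation; the 2-dimensional irreps have character r^k -> 2*cos(2*pi*j*k/7), reflections -> 0.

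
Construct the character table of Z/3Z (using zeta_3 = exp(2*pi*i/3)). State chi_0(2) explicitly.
Character table of Z/3Z (irreps indexed chi_0,...,chi_2 with chi_k(m) = zeta_3^(k*m), zeta_3 = exp(2*pi*i/3)):
  irrep \ class  {0} (size 1)  {1} (size 1)    {2} (size 1)  
  chi_0          1             1               1             
  chi_1          1             exp(2*I*pi/3)   exp(-2*I*pi/3)
  chi_2          1             exp(-2*I*pi/3)  exp(2*I*pi/3) 

Spot check: chi_0(2) = zeta_3^(0*2) = zeta_3^0 = 1.

Proof sketch: Z/3Z is abelian, so all 3 irreducible complex representations are 1-dimensional. They are given by chi_k(m) = zeta_3^(k*m) for k = 0,...,2. Row orthogonality: sum_m chi_k(m) conj(chi_l(m)) = 3 * [k = l].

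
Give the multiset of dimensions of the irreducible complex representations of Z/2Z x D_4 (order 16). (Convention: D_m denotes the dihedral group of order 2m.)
Dimensions: 1, 1, 1, 1, 1, 1, 1, 1, 2, 2

There are 10 irreducibles (= number of conjugacy classes). Their dimensions d_i satisfy sum d_i^2 = |G| = 16: 1 + 1 + 1 + 1 + 1 + 1 + 1 + 1 + 4 + 4 = 16. (For the product with Z/2Z: each of the 2 1-dim characters of Z/2Z tensors with each irrep of D_4, giving 2 copies of each D_4-dimension.)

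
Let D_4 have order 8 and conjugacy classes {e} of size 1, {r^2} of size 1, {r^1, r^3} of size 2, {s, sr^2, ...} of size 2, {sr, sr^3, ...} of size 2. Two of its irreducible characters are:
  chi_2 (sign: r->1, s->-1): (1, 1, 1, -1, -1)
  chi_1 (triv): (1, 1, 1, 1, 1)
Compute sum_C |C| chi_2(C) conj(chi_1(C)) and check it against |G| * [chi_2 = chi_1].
Sum = 0; so <chi_2, chi_1> = 0 (distinct irreducibles are orthogonal).

Explanation: Compute term by term over conjugacy classes (|C| * chi_2(C) * conj(chi_1(C))):
  1*(1)*conj(1) + 1*(1)*conj(1) + 2*(1)*conj(1) + 2*(-1)*conj(1) + 2*(-1)*conj(1)
  = (1) + (1) + (2) + (-2) + (-2)
  = 0.
Dividing by |G| = 8 gives 0/8 = 0, matching the row-orthogonality relation <chi_2, chi_1> = [chi_2 = chi_1].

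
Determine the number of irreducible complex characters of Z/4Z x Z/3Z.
12

Explanation: The number of irreducible complex representations of a finite group equals its number of conjugacy classes. Z/4Z x Z/3Z is abelian of order 12, so every element is its own conjugacy class: 12 classes, so Z/4Z x Z/3Z (order 12) has exactly 12 irreducible complex representations.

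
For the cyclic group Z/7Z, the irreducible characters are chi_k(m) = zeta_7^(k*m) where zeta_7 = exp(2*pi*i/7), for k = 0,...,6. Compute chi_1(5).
chi_1(5) = zeta_7^5 = exp(-4*I*pi/7)

Reasoning: chi_1(5) = zeta_7^(1*5) = zeta_7^5. Since zeta_7^7 = 1, this equals zeta_7^5 = exp(2*pi*i*5/7) = exp(-4*I*pi/7).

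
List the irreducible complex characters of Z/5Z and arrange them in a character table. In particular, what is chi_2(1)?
Character table of Z/5Z (irreps indexed chi_0,...,chi_4 with chi_k(m) = zeta_5^(k*m), zeta_5 = exp(2*pi*i/5)):
  irrep \ class  {0} (size 1)  {1} (size 1)    {2} (size 1)    {3} (size 1)    {4} (size 1)  
  chi_0          1             1               1               1               1             
  chi_1          1             exp(2*I*pi/5)   exp(4*I*pi/5)   exp(-4*I*pi/5)  exp(-2*I*pi/5)
  chi_2          1             exp(4*I*pi/5)   exp(-2*I*pi/5)  exp(2*I*pi/5)   exp(-4*I*pi/5)
  chi_3          1             exp(-4*I*pi/5)  exp(2*I*pi/5)   exp(-2*I*pi/5)  exp(4*I*pi/5) 
  chi_4          1             exp(-2*I*pi/5)  exp(-4*I*pi/5)  exp(4*I*pi/5)   exp(2*I*pi/5) 

Spot check: chi_2(1) = zeta_5^(2*1) = zeta_5^2 = exp(4*I*pi/5).

Details: Z/5Z is abelian, so all 5 irreducible complex representations are 1-dimensional. They are given by chi_k(m) = zeta_5^(k*m) for k = 0,...,4. Row orthogonality: sum_m chi_k(m) conj(chi_l(m)) = 5 * [k = l].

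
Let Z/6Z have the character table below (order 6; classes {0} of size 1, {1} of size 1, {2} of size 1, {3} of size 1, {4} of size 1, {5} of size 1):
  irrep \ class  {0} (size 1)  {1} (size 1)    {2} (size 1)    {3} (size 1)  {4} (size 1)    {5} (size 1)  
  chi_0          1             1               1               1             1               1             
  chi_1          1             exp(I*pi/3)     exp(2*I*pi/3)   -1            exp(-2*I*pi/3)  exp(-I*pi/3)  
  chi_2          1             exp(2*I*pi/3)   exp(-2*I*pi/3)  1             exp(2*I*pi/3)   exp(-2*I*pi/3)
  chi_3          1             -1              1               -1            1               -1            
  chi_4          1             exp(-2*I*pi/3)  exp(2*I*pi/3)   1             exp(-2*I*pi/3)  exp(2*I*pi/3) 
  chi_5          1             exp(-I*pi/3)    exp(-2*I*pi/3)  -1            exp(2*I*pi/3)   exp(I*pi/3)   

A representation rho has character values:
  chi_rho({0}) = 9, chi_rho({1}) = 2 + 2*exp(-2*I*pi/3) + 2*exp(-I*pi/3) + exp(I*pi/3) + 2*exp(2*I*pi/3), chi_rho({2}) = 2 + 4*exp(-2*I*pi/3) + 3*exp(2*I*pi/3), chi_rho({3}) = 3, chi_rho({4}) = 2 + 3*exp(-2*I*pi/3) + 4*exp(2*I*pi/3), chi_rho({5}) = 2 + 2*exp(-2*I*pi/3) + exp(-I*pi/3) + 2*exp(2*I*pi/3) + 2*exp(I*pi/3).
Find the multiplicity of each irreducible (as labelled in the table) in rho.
Multiplicities: chi_0: 2, chi_1: 1, chi_2: 2, chi_3: 0, chi_4: 2, chi_5: 2.

Solution. Use <chi_rho, chi> = (1/|G|) sum_C |C| * chi_rho(C) * conj(chi(C)) with |G| = 6 for each irreducible chi in the table:
  <chi_rho, chi_0> = (1/6)[1*(9)*conj(1) + 1*(2 + 2*exp(-2*I*pi/3) + 2*exp(-I*pi/3) + exp(I*pi/3) + 2*exp(2*I*pi/3))*conj(1) + 1*(2 + 4*exp(-2*I*pi/3) + 3*exp(2*I*pi/3))*conj(1) + 1*(3)*conj(1) + 1*(2 + 3*exp(-2*I*pi/3) + 4*exp(2*I*pi/3))*conj(1) + 1*(2 + 2*exp(-2*I*pi/3) + exp(-I*pi/3) + 2*exp(2*I*pi/3) + 2*exp(I*pi/3))*conj(1)]
      = (1/6)[(9) + (2 + 2*exp(-2*I*pi/3) + 2*exp(-I*pi/3) + exp(I*pi/3) + 2*exp(2*I*pi/3)) + (2 + 4*exp(-2*I*pi/3) + 3*exp(2*I*pi/3)) + (3) + (2 + 3*exp(-2*I*pi/3) + 4*exp(2*I*pi/3)) + (2 + 2*exp(-2*I*pi/3) + exp(-I*pi/3) + 2*exp(2*I*pi/3) + 2*exp(I*pi/3))] = 12/6 = 2
  <chi_rho, chi_1> = (1/6)[1*(9)*conj(1) + 1*(2 + 2*exp(-2*I*pi/3) + 2*exp(-I*pi/3) + exp(I*pi/3) + 2*exp(2*I*pi/3))*conj(exp(I*pi/3)) + 1*(2 + 4*exp(-2*I*pi/3) + 3*exp(2*I*pi/3))*conj(exp(2*I*pi/3)) + 1*(3)*conj(-1) + 1*(2 + 3*exp(-2*I*pi/3) + 4*exp(2*I*pi/3))*conj(exp(-2*I*pi/3)) + 1*(2 + 2*exp(-2*I*pi/3) + exp(-I*pi/3) + 2*exp(2*I*pi/3) + 2*exp(I*pi/3))*conj(exp(-I*pi/3))]
      = (1/6)[(9) + (-1 + 2*exp(-2*I*pi/3) + 2*exp(-I*pi/3) + 2*exp(I*pi/3)) + (3 + 2*exp(-2*I*pi/3) + 4*exp(2*I*pi/3)) + (-3) + (3 + 4*exp(-2*I*pi/3) + 2*exp(2*I*pi/3)) + (-1 + 2*exp(-I*pi/3) + 2*exp(2*I*pi/3) + 2*exp(I*pi/3))] = 6/6 = 1
  <chi_rho, chi_2> = (1/6)[1*(9)*conj(1) + 1*(2 + 2*exp(-2*I*pi/3) + 2*exp(-I*pi/3) + exp(I*pi/3) + 2*exp(2*I*pi/3))*conj(exp(2*I*pi/3)) + 1*(2 + 4*exp(-2*I*pi/3) + 3*exp(2*I*pi/3))*conj(exp(-2*I*pi/3)) + 1*(3)*conj(1) + 1*(2 + 3*exp(-2*I*pi/3) + 4*exp(2*I*pi/3))*conj(exp(2*I*pi/3)) + 1*(2 + 2*exp(-2*I*pi/3) + exp(-I*pi/3) + 2*exp(2*I*pi/3) + 2*exp(I*pi/3))*conj(exp(-2*I*pi/3))]
      = (1/6)[(9) + (2*exp(-2*I*pi/3) + exp(-I*pi/3) + 2*exp(2*I*pi/3)) + (4 + 3*exp(-2*I*pi/3) + 2*exp(2*I*pi/3)) + (3) + (4 + 2*exp(-2*I*pi/3) + 3*exp(2*I*pi/3)) + (2*exp(-2*I*pi/3) + exp(I*pi/3) + 2*exp(2*I*pi/3))] = 12/6 = 2
  <chi_rho, chi_3> = (1/6)[1*(9)*conj(1) + 1*(2 + 2*exp(-2*I*pi/3) + 2*exp(-I*pi/3) + exp(I*pi/3) + 2*exp(2*I*pi/3))*conj(-1) + 1*(2 + 4*exp(-2*I*pi/3) + 3*exp(2*I*pi/3))*conj(1) + 1*(3)*conj(-1) + 1*(2 + 3*exp(-2*I*pi/3) + 4*exp(2*I*pi/3))*conj(1) + 1*(2 + 2*exp(-2*I*pi/3) + exp(-I*pi/3) + 2*exp(2*I*pi/3) + 2*exp(I*pi/3))*conj(-1)]
      = (1/6)[(9) + (-2 - 2*exp(2*I*pi/3) - exp(I*pi/3) - 2*exp(-I*pi/3) - 2*exp(-2*I*pi/3)) + (2 + 4*exp(-2*I*pi/3) + 3*exp(2*I*pi/3)) + (-3) + (2 + 3*exp(-2*I*pi/3) + 4*exp(2*I*pi/3)) + (-2 - 2*exp(I*pi/3) - 2*exp(2*I*pi/3) - exp(-I*pi/3) - 2*exp(-2*I*pi/3))] = 0/6 = 0
  <chi_rho, chi_4> = (1/6)[1*(9)*conj(1) + 1*(2 + 2*exp(-2*I*pi/3) + 2*exp(-I*pi/3) + exp(I*pi/3) + 2*exp(2*I*pi/3))*conj(exp(-2*I*pi/3)) + 1*(2 + 4*exp(-2*I*pi/3) + 3*exp(2*I*pi/3))*conj(exp(2*I*pi/3)) + 1*(3)*conj(1) + 1*(2 + 3*exp(-2*I*pi/3) + 4*exp(2*I*pi/3))*conj(exp(-2*I*pi/3)) + 1*(2 + 2*exp(-2*I*pi/3) + exp(-I*pi/3) + 2*exp(2*I*pi/3) + 2*exp(I*pi/3))*conj(exp(2*I*pi/3))]
      = (1/6)[(9) + (1 + 2*exp(-2*I*pi/3) + 2*exp(2*I*pi/3) + 2*exp(I*pi/3)) + (3 + 2*exp(-2*I*pi/3) + 4*exp(2*I*pi/3)) + (3) + (3 + 4*exp(-2*I*pi/3) + 2*exp(2*I*pi/3)) + (1 + 2*exp(-2*I*pi/3) + 2*exp(-I*pi/3) + 2*exp(2*I*pi/3))] = 12/6 = 2
  <chi_rho, chi_5> = (1/6)[1*(9)*conj(1) + 1*(2 + 2*exp(-2*I*pi/3) + 2*exp(-I*pi/3) + exp(I*pi/3) + 2*exp(2*I*pi/3))*conj(exp(-I*pi/3)) + 1*(2 + 4*exp(-2*I*pi/3) + 3*exp(2*I*pi/3))*conj(exp(-2*I*pi/3)) + 1*(3)*conj(-1) + 1*(2 + 3*exp(-2*I*pi/3) + 4*exp(2*I*pi/3))*conj(exp(2*I*pi/3)) + 1*(2 + 2*exp(-2*I*pi/3) + exp(-I*pi/3) + 2*exp(2*I*pi/3) + 2*exp(I*pi/3))*conj(exp(I*pi/3))]
      = (1/6)[(9) + (2*exp(-I*pi/3) + exp(2*I*pi/3) + 2*exp(I*pi/3)) + (4 + 3*exp(-2*I*pi/3) + 2*exp(2*I*pi/3)) + (-3) + (4 + 2*exp(-2*I*pi/3) + 3*exp(2*I*pi/3)) + (2*exp(-I*pi/3) + exp(-2*I*pi/3) + 2*exp(I*pi/3))] = 12/6 = 2
(Exp terms are combined using exp(i*s)*conj(exp(i*t)) = exp(i*(s-t)), and sums of them are collapsed using the identity that for every m > 1 the m distinct m-th roots of unity sum to 0, e.g. 1 + exp(2*I*pi/3) + exp(-2*I*pi/3) = 0.)
Dimension check: dim(rho) = sum (mult * dim) = 2*1 + 1*1 + 2*1 + 0*1 + 2*1 + 2*1 = 9 = chi_rho(e) = 9.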